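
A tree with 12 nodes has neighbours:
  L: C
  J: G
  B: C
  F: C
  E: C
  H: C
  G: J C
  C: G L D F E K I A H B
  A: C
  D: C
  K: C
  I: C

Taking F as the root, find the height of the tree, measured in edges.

The longest root-to-leaf path is F–C–G–J (3 edges).

3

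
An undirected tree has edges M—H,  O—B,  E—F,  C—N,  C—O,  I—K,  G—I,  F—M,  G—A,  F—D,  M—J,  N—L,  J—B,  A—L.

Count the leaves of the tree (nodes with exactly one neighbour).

Degree-1 nodes: D, E, H, K — 4 of them.

4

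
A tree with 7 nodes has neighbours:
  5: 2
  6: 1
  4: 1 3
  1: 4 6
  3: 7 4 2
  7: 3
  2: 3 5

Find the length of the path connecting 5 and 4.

3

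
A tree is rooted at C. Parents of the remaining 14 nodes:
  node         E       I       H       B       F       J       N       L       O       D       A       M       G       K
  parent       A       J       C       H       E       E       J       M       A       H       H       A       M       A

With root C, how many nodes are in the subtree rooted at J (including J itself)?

3

The subtree rooted at J contains: J, N, I — 3 nodes.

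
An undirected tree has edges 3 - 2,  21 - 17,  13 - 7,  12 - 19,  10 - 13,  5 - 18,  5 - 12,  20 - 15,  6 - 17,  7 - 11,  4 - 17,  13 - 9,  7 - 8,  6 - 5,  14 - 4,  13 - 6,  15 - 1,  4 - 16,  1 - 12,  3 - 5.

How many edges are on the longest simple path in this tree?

8

Starting from 16, a farthest node is 20 at distance 8.
One longest path: 16 – 4 – 17 – 6 – 5 – 12 – 1 – 15 – 20.
So the diameter is 8.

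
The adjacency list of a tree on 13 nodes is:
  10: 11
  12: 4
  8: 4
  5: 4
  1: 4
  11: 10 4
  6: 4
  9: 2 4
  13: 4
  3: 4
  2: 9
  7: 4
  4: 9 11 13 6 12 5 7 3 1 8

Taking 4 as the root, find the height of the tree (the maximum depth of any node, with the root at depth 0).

A deepest node is 2, reached by 4 – 9 – 2.
That path has 2 edges, so the height is 2.

2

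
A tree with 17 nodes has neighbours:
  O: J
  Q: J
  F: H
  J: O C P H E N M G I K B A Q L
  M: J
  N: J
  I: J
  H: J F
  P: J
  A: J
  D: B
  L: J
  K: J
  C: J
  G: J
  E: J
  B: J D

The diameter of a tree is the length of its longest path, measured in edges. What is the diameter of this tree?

A longest path is D – B – J – H – F, with 4 edges.

4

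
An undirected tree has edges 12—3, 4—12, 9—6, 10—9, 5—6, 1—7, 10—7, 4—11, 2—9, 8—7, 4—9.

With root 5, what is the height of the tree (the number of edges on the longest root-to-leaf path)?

5

1 sits deepest: 5-6-9-10-7-1 — 5 edges from the root.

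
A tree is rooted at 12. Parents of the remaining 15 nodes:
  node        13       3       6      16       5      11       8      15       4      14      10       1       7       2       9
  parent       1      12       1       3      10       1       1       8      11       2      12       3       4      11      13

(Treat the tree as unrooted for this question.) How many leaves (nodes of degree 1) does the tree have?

7

Degree-1 nodes: 5, 6, 7, 9, 14, 15, 16 — 7 of them.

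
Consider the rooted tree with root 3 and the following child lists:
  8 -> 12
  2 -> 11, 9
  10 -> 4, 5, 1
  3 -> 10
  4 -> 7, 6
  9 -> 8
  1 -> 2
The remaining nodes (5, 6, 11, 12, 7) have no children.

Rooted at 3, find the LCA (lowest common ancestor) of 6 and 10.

Path 6→root: 6 4 10 3; path 10→root: 10 3.
First common node: 10.

10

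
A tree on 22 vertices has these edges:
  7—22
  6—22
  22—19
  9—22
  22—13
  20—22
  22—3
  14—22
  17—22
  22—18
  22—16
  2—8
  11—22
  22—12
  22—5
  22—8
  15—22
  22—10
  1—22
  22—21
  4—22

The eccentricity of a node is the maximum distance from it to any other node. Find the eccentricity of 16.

3

A farthest node from 16 is 2.
The path 16–22–8–2 has 3 edges.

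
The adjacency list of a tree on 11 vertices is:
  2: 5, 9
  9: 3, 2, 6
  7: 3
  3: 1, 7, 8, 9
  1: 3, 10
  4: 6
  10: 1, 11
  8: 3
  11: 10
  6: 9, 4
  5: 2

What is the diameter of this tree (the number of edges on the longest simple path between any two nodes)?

A longest path is 4 - 6 - 9 - 3 - 1 - 10 - 11, with 6 edges.

6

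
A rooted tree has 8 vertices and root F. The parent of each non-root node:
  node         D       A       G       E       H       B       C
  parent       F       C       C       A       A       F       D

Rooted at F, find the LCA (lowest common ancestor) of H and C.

Ancestors of H (toward the root): H, A, C, D, F.
Ancestors of C: C, D, F.
The deepest node appearing in both lists is C.

C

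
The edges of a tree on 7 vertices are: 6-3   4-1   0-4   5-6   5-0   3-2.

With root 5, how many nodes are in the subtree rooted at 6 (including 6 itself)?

6's subtree: {6, 3, 2}, size 3.

3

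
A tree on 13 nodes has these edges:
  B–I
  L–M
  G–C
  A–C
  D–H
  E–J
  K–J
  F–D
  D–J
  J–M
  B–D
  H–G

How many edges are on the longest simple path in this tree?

Starting from L, a farthest node is A at distance 7.
One longest path: L - M - J - D - H - G - C - A.
So the diameter is 7.

7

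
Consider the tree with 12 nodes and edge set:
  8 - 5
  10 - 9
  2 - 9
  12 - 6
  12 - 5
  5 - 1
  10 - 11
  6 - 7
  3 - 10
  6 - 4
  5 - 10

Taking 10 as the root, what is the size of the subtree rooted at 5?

7

The subtree rooted at 5 contains: 5, 12, 8, 1, 6, 4, 7 — 7 nodes.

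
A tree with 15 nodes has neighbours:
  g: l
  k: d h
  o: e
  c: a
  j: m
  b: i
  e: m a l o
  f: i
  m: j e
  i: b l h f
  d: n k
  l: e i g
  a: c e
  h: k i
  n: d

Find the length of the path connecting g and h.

g – l – i – h: 3 edges.

3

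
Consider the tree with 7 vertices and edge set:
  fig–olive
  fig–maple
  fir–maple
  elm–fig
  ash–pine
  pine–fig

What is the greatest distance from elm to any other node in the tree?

3

Distances from elm peak at 3, attained at ash (fir also at distance 3).
elm – fig – pine – ash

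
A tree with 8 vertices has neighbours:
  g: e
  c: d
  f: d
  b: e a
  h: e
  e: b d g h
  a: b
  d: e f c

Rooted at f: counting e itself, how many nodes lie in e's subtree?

Descendants of e (including itself): e, b, g, h, a. That's 5.

5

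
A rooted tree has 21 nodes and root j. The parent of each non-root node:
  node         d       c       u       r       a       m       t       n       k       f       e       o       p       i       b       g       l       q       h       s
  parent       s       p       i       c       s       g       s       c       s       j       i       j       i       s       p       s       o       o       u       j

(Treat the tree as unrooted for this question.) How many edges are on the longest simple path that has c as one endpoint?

6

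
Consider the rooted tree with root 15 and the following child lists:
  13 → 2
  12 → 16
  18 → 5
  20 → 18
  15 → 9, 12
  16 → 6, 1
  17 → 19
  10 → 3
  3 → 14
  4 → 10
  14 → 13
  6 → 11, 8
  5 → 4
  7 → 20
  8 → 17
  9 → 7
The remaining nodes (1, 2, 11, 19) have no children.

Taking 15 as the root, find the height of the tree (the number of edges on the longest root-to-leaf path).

2 sits deepest: 15 → 9 → 7 → 20 → 18 → 5 → 4 → 10 → 3 → 14 → 13 → 2 — 11 edges from the root.

11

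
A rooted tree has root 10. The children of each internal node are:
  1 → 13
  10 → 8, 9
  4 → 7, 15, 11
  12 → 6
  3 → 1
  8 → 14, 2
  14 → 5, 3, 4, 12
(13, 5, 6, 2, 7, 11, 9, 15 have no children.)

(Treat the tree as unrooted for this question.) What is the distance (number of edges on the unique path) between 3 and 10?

3–14–8–10: 3 edges.

3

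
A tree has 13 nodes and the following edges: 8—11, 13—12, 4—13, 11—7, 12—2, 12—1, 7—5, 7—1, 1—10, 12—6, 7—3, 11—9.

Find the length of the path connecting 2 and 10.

3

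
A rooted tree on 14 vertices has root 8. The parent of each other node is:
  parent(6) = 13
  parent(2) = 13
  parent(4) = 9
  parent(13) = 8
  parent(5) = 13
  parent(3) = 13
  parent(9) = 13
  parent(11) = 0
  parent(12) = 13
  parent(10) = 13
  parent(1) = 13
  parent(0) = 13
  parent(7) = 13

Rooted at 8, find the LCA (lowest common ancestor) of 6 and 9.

Ancestors of 6 (toward the root): 6, 13, 8.
Ancestors of 9: 9, 13, 8.
The deepest node appearing in both lists is 13.

13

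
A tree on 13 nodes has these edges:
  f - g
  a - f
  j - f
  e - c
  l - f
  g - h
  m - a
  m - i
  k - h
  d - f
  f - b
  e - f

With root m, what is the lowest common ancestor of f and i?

m

f's ancestor chain is f, a, m and i's is i, m; they first meet at m.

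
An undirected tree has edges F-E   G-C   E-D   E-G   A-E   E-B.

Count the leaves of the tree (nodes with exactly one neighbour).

Degree-1 nodes: A, B, C, D, F — 5 of them.

5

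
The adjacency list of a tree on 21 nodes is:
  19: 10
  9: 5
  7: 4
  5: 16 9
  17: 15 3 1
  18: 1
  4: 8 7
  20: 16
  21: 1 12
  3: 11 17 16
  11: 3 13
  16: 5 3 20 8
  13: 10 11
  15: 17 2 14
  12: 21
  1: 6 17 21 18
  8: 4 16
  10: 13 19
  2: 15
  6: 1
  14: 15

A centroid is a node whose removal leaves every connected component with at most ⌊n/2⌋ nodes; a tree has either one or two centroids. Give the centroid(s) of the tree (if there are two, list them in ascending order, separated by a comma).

3

If 3 is removed the pieces have sizes 9, 7, 4, all ≤ ⌊21/2⌋ = 10.
Every other node leaves some component of size > 10, so the centroid is unique.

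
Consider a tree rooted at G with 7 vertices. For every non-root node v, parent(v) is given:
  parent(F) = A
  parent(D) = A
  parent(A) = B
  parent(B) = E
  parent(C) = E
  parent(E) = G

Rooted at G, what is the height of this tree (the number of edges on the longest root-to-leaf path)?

4

The longest root-to-leaf path is G → E → B → A → F (4 edges).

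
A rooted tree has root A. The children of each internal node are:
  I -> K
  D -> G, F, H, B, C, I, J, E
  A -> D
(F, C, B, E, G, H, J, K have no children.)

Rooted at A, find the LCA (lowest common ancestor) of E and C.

E's ancestor chain is E, D, A and C's is C, D, A; they first meet at D.

D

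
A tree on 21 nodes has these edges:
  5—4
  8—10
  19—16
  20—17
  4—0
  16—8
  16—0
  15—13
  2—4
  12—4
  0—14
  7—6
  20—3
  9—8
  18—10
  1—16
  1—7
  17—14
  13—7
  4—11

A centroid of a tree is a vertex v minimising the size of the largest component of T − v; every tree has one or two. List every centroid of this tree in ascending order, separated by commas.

16

If 16 is removed the pieces have sizes 10, 5, 4, 1, all ≤ ⌊21/2⌋ = 10.
Every other node leaves some component of size > 10, so the centroid is unique.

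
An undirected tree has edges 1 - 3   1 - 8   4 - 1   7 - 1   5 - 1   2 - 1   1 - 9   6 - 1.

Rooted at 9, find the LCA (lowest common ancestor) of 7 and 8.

1

Path 7→root: 7 1 9; path 8→root: 8 1 9.
First common node: 1.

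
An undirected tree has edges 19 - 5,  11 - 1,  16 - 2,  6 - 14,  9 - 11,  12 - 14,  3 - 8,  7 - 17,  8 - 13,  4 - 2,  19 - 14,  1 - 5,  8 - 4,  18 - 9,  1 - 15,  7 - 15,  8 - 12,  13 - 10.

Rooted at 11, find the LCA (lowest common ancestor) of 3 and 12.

12

Path 3→root: 3 8 12 14 19 5 1 11; path 12→root: 12 14 19 5 1 11.
First common node: 12.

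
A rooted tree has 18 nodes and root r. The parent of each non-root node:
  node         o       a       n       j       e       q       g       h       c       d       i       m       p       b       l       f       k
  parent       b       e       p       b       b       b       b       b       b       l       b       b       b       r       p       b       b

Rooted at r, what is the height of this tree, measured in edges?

4

A deepest node is d, reached by r-b-p-l-d.
That path has 4 edges, so the height is 4.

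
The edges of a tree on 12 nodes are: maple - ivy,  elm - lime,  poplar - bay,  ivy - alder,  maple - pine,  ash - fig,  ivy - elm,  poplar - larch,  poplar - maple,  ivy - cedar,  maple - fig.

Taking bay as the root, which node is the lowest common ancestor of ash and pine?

Ancestors of ash (toward the root): ash, fig, maple, poplar, bay.
Ancestors of pine: pine, maple, poplar, bay.
The deepest node appearing in both lists is maple.

maple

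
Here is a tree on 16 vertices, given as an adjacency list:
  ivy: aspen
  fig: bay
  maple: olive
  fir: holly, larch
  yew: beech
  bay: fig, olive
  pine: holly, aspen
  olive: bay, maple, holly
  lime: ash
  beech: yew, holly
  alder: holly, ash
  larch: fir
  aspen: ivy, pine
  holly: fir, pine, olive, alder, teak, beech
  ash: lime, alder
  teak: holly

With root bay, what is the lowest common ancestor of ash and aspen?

Ancestors of ash (toward the root): ash, alder, holly, olive, bay.
Ancestors of aspen: aspen, pine, holly, olive, bay.
The deepest node appearing in both lists is holly.

holly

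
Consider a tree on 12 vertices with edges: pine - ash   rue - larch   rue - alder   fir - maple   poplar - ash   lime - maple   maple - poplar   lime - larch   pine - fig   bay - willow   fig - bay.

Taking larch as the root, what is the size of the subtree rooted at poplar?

6

Descendants of poplar (including itself): poplar, ash, pine, fig, bay, willow. That's 6.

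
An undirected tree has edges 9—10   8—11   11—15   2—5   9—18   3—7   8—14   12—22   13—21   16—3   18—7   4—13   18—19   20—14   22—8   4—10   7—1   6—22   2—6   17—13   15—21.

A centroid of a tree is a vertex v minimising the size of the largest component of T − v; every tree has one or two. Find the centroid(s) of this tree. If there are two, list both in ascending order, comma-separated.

13, 21

If 21 is removed the pieces have sizes 11, 10, all ≤ ⌊22/2⌋ = 11.
13 is adjacent to 21 and is also a centroid (the largest component after removing it is likewise 11).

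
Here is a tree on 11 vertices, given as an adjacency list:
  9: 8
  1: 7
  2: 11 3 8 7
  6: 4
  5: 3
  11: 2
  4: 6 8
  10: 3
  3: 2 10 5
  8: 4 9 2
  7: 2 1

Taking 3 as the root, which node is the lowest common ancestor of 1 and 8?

2

1's ancestor chain is 1, 7, 2, 3 and 8's is 8, 2, 3; they first meet at 2.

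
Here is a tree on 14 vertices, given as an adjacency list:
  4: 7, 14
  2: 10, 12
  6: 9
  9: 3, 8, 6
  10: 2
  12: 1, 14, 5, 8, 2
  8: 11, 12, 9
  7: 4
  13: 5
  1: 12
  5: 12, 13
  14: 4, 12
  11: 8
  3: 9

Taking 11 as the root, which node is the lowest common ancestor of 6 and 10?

8

Path 6→root: 6 9 8 11; path 10→root: 10 2 12 8 11.
First common node: 8.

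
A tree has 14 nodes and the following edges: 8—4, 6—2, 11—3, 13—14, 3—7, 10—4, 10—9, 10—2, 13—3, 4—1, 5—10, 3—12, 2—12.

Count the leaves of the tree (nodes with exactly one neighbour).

Degree-1 nodes: 1, 5, 6, 7, 8, 9, 11, 14 — 8 of them.

8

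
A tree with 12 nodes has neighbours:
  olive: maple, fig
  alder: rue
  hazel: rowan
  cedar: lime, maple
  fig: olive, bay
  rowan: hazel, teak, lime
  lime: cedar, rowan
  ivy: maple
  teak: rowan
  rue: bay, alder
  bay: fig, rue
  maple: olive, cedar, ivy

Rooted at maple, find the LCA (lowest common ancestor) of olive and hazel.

Path olive→root: olive maple; path hazel→root: hazel rowan lime cedar maple.
First common node: maple.

maple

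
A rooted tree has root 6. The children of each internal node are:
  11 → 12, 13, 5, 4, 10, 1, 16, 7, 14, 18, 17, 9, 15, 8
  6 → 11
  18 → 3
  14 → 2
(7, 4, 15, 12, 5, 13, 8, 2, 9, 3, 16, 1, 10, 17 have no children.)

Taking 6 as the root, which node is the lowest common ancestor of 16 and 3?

11

16's ancestor chain is 16, 11, 6 and 3's is 3, 18, 11, 6; they first meet at 11.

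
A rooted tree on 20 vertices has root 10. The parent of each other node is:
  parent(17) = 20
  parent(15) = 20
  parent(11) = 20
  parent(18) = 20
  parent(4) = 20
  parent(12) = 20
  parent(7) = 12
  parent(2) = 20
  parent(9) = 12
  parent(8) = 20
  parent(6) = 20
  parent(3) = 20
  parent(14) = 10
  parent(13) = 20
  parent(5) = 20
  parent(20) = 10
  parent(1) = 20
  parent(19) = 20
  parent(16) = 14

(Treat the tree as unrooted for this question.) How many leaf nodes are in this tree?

The leaves are 1, 2, 3, 4, 5, 6, 7, 8, 9, 11, 13, 15, 16, 17, 18, 19.
That is 16 leaves.

16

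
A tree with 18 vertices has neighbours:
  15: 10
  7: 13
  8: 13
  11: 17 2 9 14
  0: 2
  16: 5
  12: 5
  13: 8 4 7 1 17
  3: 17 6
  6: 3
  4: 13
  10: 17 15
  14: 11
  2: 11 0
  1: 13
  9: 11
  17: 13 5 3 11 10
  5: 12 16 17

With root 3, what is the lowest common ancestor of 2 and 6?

Path 2→root: 2 11 17 3; path 6→root: 6 3.
First common node: 3.

3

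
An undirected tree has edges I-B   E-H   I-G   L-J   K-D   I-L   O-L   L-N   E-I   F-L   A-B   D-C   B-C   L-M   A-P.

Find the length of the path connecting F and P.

5

Walking from F: F–L–I–B–A–P. Length 5.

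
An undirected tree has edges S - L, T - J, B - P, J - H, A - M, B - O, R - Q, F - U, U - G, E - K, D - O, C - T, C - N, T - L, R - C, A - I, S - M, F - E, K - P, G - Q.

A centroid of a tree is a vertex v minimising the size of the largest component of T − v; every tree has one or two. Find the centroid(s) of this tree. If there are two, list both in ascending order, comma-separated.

R

Delete R: the remaining components have sizes 10, 10. Max 10 ≤ 10, so R is a centroid.
Every other node leaves some component of size > 10, so the centroid is unique.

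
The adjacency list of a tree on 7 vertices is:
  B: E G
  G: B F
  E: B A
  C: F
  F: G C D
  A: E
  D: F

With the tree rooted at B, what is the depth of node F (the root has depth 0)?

Climbing from F to the root: F → G → B. That's 2 steps.

2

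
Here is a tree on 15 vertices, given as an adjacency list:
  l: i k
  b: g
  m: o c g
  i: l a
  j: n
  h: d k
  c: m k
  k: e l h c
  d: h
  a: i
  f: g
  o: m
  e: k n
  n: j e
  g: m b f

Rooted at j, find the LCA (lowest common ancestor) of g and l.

k

g's ancestor chain is g, m, c, k, e, n, j and l's is l, k, e, n, j; they first meet at k.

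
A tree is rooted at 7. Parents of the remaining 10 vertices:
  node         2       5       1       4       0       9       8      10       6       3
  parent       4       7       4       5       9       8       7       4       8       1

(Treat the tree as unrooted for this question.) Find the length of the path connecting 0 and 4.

5

0 - 9 - 8 - 7 - 5 - 4: 5 edges.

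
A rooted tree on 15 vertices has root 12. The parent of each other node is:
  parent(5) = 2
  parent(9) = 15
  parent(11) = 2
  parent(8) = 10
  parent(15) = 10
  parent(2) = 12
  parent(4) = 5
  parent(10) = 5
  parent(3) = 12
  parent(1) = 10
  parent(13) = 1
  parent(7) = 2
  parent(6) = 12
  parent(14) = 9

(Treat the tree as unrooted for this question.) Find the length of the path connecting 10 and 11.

Walking from 10: 10 – 5 – 2 – 11. Length 3.

3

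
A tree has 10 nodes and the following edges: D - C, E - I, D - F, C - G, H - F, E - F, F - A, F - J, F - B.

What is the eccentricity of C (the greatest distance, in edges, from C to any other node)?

The node farthest from C is I, via C-D-F-E-I — 4 edges.

4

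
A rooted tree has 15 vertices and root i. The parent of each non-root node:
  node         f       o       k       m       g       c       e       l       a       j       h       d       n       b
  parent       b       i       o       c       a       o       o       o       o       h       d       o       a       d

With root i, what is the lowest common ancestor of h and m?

o

Ancestors of h (toward the root): h, d, o, i.
Ancestors of m: m, c, o, i.
The deepest node appearing in both lists is o.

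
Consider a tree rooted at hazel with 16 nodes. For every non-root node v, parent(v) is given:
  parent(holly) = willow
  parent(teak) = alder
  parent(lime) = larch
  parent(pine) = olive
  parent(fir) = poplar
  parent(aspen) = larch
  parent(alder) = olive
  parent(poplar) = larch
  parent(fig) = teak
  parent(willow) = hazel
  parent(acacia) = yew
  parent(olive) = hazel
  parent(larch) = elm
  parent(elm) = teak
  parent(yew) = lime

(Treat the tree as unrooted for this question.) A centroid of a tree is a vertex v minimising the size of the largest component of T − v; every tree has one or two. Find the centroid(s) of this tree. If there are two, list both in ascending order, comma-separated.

If elm is removed the pieces have sizes 8, 7, all ≤ ⌊16/2⌋ = 8.
Its neighbour teak also leaves a largest component of size 8, so both are centroids.

elm, teak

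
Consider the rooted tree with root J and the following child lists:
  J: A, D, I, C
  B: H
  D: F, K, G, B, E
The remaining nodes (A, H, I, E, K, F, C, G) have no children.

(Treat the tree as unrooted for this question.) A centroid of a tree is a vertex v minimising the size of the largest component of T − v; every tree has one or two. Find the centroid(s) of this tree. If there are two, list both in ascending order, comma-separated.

Removing D splits the tree into components of sizes 4, 2, 1, 1, 1, 1; the largest is 4 ≤ ⌊11/2⌋ = 5.
No neighbour of D does as well, so D is the unique centroid.

D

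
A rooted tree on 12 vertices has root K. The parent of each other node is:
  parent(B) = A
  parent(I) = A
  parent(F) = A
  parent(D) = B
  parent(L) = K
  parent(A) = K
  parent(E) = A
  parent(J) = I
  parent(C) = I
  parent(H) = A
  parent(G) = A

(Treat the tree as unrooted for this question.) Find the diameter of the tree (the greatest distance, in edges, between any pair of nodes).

4

A longest path is J-I-A-B-D, with 4 edges.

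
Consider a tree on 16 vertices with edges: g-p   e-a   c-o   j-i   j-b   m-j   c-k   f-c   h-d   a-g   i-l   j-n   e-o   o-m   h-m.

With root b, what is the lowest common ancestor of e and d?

m

e's ancestor chain is e, o, m, j, b and d's is d, h, m, j, b; they first meet at m.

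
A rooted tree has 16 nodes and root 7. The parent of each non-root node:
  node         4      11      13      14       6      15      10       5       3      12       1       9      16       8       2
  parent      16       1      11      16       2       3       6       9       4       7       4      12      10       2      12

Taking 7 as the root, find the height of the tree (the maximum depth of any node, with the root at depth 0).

13 sits deepest: 7-12-2-6-10-16-4-1-11-13 — 9 edges from the root.

9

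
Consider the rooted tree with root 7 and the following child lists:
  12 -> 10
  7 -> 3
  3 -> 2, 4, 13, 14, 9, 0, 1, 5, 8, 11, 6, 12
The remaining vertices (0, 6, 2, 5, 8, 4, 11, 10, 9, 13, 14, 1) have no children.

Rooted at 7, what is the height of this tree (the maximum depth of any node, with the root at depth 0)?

A deepest node is 10, reached by 7-3-12-10.
That path has 3 edges, so the height is 3.

3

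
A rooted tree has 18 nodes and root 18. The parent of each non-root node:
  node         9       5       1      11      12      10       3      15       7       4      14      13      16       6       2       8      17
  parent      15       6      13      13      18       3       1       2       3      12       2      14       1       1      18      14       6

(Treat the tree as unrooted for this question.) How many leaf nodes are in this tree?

The leaves are 4, 5, 7, 8, 9, 10, 11, 16, 17.
That is 9 leaves.

9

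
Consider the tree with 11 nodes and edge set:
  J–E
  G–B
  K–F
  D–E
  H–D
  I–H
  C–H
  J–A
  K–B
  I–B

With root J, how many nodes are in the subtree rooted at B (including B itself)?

4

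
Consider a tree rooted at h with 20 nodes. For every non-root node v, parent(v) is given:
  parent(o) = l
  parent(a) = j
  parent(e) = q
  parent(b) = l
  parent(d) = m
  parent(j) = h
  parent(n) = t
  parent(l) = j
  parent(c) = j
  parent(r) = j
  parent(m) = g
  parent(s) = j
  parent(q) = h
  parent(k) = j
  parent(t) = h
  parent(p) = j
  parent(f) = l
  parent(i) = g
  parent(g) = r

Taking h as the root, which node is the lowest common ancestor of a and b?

j

a's ancestor chain is a, j, h and b's is b, l, j, h; they first meet at j.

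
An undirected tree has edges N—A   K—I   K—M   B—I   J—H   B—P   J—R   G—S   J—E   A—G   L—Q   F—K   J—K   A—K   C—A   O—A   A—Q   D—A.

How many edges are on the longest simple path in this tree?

Starting from P, a farthest node is L at distance 6.
One longest path: P - B - I - K - A - Q - L.
So the diameter is 6.

6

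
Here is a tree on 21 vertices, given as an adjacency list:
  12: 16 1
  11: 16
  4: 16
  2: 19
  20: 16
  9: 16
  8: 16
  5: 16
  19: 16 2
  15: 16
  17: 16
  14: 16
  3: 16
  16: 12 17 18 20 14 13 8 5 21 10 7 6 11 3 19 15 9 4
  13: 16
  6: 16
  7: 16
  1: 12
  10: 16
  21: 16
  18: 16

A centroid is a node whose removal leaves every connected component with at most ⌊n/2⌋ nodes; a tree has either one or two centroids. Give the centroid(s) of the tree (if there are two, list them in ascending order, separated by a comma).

16

Delete 16: the remaining components have sizes 2, 2, 1, 1, 1, 1, 1, 1, 1, 1, 1, 1, 1, 1, 1, 1, 1, 1. Max 2 ≤ 10, so 16 is a centroid.
Every other node leaves some component of size > 10, so the centroid is unique.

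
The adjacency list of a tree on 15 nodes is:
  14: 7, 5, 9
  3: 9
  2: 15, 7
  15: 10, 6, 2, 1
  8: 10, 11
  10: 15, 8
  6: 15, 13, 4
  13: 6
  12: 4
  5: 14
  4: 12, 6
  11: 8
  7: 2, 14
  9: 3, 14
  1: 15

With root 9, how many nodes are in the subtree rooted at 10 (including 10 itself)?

3

The subtree rooted at 10 contains: 10, 8, 11 — 3 nodes.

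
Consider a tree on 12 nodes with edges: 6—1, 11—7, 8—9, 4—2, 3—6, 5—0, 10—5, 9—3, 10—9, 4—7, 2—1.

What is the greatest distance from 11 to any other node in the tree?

10

The node farthest from 11 is 0, via 11 – 7 – 4 – 2 – 1 – 6 – 3 – 9 – 10 – 5 – 0 — 10 edges.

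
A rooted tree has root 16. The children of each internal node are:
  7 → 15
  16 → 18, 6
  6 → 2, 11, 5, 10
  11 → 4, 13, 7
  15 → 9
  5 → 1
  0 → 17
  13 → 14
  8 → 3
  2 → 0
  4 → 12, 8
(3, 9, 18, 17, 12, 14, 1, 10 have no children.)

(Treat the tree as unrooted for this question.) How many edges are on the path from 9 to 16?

5

9 – 15 – 7 – 11 – 6 – 16: 5 edges.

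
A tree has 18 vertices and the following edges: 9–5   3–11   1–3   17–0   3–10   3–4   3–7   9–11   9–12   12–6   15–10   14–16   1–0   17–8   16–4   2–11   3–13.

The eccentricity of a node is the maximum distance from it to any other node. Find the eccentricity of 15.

6

The node farthest from 15 is 8 (6 also at distance 6), via 15-10-3-1-0-17-8 — 6 edges.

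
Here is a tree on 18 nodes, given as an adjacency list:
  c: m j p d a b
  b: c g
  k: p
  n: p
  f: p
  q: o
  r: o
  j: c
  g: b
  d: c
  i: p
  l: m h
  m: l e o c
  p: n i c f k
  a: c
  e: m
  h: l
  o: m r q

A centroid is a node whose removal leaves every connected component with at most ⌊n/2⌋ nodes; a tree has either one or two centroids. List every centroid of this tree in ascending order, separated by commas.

c

Delete c: the remaining components have sizes 7, 5, 2, 1, 1, 1. Max 7 ≤ 9, so c is a centroid.
Every other node leaves some component of size > 9, so the centroid is unique.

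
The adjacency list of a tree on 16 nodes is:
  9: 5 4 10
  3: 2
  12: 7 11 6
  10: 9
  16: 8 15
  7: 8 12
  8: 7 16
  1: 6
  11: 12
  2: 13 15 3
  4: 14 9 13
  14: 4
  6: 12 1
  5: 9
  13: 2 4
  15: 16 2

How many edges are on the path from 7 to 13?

7 – 8 – 16 – 15 – 2 – 13: 5 edges.

5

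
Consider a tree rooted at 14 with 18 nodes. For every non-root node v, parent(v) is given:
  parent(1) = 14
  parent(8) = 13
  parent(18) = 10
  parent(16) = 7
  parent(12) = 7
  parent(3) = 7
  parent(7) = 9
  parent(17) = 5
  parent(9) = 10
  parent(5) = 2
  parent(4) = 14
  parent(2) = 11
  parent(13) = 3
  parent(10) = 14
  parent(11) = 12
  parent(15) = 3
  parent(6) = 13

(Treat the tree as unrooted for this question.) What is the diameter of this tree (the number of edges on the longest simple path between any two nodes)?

9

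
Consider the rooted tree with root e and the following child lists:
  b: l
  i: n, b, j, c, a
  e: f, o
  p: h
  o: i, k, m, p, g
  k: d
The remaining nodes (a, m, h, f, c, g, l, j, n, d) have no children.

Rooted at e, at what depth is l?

4

Climbing from l to the root: l – b – i – o – e. That's 4 steps.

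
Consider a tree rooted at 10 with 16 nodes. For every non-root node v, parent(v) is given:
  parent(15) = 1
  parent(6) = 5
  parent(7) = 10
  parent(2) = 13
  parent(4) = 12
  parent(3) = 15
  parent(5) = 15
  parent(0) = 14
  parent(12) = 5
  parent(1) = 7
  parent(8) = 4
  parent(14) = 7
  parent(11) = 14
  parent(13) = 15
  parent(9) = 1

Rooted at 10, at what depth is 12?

10 – 7 – 1 – 15 – 5 – 12 — 5 edges.

5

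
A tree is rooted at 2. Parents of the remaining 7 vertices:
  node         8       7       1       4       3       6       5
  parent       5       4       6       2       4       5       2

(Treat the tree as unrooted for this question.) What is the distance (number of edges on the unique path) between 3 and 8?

4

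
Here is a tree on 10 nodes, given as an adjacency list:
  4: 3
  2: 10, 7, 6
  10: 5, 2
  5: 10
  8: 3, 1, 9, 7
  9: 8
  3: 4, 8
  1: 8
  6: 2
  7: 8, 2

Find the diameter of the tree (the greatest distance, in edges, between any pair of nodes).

6

Starting from 5, a farthest node is 4 at distance 6.
One longest path: 5 – 10 – 2 – 7 – 8 – 3 – 4.
So the diameter is 6.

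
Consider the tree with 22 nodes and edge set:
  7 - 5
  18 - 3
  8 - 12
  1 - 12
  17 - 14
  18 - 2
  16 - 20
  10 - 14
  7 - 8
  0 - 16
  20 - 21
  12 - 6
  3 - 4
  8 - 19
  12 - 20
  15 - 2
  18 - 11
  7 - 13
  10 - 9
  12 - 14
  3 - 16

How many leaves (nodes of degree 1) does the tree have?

Exactly 12 nodes have a single neighbour: 0, 1, 4, 5, 6, 9, 11, 13, 15, 17, 19, 21.

12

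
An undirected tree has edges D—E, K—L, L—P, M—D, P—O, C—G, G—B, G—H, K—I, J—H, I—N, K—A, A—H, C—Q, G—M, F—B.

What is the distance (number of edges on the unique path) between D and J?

4

D – M – G – H – J: 4 edges.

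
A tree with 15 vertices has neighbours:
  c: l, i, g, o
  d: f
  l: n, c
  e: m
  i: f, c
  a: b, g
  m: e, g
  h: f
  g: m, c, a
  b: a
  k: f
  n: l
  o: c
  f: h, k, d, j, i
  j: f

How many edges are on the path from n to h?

5

Walking from n: n - l - c - i - f - h. Length 5.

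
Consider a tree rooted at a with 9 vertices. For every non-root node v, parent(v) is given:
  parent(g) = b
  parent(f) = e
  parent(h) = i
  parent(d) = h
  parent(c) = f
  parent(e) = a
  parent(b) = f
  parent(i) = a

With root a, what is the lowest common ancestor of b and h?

a

Ancestors of b (toward the root): b, f, e, a.
Ancestors of h: h, i, a.
The deepest node appearing in both lists is a.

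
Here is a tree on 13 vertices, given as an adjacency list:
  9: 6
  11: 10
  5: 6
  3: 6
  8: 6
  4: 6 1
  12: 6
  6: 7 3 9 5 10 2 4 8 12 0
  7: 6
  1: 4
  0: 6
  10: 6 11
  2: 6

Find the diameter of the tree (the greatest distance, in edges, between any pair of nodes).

Starting from 1, a farthest node is 11 at distance 4.
One longest path: 1-4-6-10-11.
So the diameter is 4.

4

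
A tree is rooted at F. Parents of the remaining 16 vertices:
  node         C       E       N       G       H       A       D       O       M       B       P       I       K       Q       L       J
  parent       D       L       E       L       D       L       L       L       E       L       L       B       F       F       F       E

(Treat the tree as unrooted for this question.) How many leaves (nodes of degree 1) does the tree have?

Degree-1 nodes: A, C, G, H, I, J, K, M, N, O, P, Q — 12 of them.

12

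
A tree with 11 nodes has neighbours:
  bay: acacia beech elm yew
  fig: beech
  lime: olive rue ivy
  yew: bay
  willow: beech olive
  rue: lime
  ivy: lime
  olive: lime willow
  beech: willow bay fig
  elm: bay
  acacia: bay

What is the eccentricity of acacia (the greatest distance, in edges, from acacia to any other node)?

The node farthest from acacia is ivy (rue also at distance 6), via acacia-bay-beech-willow-olive-lime-ivy — 6 edges.

6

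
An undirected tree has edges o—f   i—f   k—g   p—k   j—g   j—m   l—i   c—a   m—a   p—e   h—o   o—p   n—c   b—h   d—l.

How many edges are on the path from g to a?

3

The path is g - j - m - a, which has 3 edges.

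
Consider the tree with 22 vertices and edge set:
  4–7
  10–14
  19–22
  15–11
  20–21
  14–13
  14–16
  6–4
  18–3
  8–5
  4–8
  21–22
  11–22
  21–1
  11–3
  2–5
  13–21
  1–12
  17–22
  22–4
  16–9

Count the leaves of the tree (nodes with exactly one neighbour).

The leaves are 2, 6, 7, 9, 10, 12, 15, 17, 18, 19, 20.
That is 11 leaves.

11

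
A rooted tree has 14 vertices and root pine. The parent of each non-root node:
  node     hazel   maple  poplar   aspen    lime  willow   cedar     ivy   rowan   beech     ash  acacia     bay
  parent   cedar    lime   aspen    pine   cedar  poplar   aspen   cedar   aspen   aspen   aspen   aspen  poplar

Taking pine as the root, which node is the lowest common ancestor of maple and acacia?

aspen

Ancestors of maple (toward the root): maple, lime, cedar, aspen, pine.
Ancestors of acacia: acacia, aspen, pine.
The deepest node appearing in both lists is aspen.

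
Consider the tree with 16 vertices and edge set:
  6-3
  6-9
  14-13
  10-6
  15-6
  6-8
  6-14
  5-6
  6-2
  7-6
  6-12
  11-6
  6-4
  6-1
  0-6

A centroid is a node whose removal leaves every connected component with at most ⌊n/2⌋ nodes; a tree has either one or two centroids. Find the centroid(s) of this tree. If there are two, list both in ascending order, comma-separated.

Delete 6: the remaining components have sizes 2, 1, 1, 1, 1, 1, 1, 1, 1, 1, 1, 1, 1, 1. Max 2 ≤ 8, so 6 is a centroid.
Every other node leaves some component of size > 8, so the centroid is unique.

6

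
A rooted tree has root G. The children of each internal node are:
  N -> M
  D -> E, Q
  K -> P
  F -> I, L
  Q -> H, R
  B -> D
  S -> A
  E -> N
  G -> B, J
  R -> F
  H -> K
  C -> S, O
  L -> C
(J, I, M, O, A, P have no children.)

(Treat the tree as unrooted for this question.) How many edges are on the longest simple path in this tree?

10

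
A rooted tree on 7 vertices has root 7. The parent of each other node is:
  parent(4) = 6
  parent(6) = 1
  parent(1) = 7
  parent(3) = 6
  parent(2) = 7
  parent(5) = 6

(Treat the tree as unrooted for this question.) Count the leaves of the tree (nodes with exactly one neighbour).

4

Degree-1 nodes: 2, 3, 4, 5 — 4 of them.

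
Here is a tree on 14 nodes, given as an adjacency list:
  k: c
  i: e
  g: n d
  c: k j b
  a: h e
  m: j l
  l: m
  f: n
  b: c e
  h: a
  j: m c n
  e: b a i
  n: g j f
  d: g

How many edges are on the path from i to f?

6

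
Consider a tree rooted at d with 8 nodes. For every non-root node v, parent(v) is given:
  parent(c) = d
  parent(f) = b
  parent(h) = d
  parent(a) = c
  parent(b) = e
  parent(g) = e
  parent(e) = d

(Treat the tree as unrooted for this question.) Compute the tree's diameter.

5

BFS from a reaches f last, at distance 5; BFS from f confirms no node is farther.
Path: a–c–d–e–b–f.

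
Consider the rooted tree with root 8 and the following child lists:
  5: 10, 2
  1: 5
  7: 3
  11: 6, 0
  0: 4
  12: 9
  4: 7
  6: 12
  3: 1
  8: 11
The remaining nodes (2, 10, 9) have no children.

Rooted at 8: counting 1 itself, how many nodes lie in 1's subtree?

4

The subtree rooted at 1 contains: 1, 5, 2, 10 — 4 nodes.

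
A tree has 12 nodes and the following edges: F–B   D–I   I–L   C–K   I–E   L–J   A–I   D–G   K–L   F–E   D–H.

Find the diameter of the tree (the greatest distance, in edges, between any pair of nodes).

6

Starting from B, a farthest node is C at distance 6.
One longest path: B–F–E–I–L–K–C.
So the diameter is 6.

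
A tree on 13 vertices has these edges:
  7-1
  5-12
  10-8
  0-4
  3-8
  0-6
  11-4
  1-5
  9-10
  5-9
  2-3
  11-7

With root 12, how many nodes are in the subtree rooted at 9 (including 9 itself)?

The subtree rooted at 9 contains: 9, 10, 8, 3, 2 — 5 nodes.

5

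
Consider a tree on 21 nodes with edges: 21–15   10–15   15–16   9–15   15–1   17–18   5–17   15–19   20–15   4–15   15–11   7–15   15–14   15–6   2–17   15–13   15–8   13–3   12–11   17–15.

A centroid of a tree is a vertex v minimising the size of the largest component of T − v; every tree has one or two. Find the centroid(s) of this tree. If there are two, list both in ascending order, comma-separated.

Delete 15: the remaining components have sizes 4, 2, 2, 1, 1, 1, 1, 1, 1, 1, 1, 1, 1, 1, 1. Max 4 ≤ 10, so 15 is a centroid.
No neighbour of 15 does as well, so 15 is the unique centroid.

15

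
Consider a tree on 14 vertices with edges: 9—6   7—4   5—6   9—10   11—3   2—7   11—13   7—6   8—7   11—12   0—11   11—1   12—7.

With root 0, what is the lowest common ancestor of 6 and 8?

7

Path 6→root: 6 7 12 11 0; path 8→root: 8 7 12 11 0.
First common node: 7.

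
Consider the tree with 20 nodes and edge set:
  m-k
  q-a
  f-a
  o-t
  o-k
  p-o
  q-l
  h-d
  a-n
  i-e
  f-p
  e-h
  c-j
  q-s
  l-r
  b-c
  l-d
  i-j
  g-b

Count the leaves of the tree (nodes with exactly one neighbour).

Degree-1 nodes: g, m, n, r, s, t — 6 of them.

6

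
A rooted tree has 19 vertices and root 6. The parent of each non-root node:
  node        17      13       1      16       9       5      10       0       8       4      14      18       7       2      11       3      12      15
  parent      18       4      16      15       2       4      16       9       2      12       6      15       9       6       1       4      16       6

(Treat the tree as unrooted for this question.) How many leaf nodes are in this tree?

10

The leaves are 0, 3, 5, 7, 8, 10, 11, 13, 14, 17.
That is 10 leaves.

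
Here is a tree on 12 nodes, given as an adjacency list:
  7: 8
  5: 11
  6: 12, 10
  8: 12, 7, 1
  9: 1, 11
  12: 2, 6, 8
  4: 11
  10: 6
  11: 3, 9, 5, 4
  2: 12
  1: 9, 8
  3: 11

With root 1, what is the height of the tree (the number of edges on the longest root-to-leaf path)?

10 sits deepest: 1–8–12–6–10 — 4 edges from the root.

4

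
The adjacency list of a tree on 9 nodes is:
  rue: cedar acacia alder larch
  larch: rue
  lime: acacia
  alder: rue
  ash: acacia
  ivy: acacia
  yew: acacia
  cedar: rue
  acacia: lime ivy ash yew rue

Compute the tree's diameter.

Starting from larch, a farthest node is lime at distance 3.
One longest path: larch - rue - acacia - lime.
So the diameter is 3.

3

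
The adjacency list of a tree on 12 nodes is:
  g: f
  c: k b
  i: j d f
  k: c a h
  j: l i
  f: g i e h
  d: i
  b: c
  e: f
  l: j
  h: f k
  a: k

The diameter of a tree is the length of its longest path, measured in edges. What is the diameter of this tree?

BFS from b reaches l last, at distance 7; BFS from l confirms no node is farther.
Path: b – c – k – h – f – i – j – l.

7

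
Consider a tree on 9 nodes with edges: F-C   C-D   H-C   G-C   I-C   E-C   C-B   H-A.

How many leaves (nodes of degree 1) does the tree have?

Degree-1 nodes: A, B, D, E, F, G, I — 7 of them.

7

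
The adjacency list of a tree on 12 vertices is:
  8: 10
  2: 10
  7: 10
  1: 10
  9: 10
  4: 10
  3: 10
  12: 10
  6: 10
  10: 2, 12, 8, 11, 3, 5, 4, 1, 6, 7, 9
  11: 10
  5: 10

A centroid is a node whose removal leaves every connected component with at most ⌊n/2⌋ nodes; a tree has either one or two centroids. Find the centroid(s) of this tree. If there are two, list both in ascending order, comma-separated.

Delete 10: the remaining components have sizes 1, 1, 1, 1, 1, 1, 1, 1, 1, 1, 1. Max 1 ≤ 6, so 10 is a centroid.
Every other node leaves some component of size > 6, so the centroid is unique.

10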